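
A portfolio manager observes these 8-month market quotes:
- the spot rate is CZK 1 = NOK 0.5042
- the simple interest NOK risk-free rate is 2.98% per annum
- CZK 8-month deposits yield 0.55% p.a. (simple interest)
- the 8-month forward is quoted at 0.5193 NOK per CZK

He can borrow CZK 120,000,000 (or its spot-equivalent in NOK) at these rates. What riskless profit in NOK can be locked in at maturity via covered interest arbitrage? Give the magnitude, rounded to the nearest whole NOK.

T = 8/12 years.
Invest the CZK and cover forward: 120,000,000 × 1.0036666667 × 0.5193 = NOK 62,544,492.00.
Convert at spot and invest in NOK: 120,000,000 × 0.5042 × 1.0198666667 = NOK 61,706,012.80.
The quoted forward overvalues CZK, so borrow NOK, buy CZK at spot, deposit the CZK at 0.55%, and sell the proceeds forward at 0.5193.
The gap between the two covered legs is NOK 838,479.

NOK 838,479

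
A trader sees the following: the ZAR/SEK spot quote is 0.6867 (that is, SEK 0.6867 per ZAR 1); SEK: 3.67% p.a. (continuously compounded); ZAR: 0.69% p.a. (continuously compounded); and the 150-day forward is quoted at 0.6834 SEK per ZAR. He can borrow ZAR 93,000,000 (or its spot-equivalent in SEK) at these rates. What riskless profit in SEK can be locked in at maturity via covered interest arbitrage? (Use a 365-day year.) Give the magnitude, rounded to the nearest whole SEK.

T = 150/365 years.
Route A — deposit ZAR, sell forward: 93,000,000 × 1.0028396406 × 0.6834 = SEK 63,736,676.77.
Route B — convert at spot, deposit SEK: 93,000,000 × 0.6867 × 1.015196502 = SEK 64,833,595.73.
The quoted forward undervalues ZAR, so borrow ZAR, convert to SEK at spot, deposit the SEK at 3.67%, and buy ZAR forward at 0.6834 to cover the loan.
The gap between the two covered legs is SEK 1,096,919.

SEK 1,096,919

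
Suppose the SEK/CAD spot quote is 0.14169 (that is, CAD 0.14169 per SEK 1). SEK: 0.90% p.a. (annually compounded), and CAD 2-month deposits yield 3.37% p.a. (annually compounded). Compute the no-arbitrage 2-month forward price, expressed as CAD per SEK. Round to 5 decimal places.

T = 2/12 years.
CAD accumulates by (1 + 0.0337)^(2/12) = 1.0055394.
Growth of 1 SEK over T: (1 + 0.0090)^(2/12) = 1.0014944.
So F = 0.14169 × 1.0055394 / 1.0014944 = 0.1422623 (CAD/SEK).

0.14226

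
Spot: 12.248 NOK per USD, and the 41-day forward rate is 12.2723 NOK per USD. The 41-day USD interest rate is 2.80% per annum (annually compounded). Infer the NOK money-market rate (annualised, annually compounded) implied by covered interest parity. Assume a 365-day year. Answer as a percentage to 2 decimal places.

T = 41/365 years.
By CIP, F/S equals the NOK-to-USD growth ratio: 12.2723/12.248 = 1.0019840.
USD growth factor: (1 + 0.0280)^(41/365) = 1.0031068.
Hence g_NOK = 1.005097.
r = 1.005097^(365/41) − 1 = 0.046300 → 4.63%.

4.63%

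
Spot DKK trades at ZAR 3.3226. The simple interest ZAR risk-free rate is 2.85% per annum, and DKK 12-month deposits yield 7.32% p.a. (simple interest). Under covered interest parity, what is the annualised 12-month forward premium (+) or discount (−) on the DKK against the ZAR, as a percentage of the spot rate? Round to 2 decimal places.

-4.17%

T = 1 year.
CIP forward (ZAR per DKK) = 3.3226 × 1.028500/1.073200 = 3.1842099.
Annualised premium = (F − S)/S × (1/T) = (3.1842099 − 3.3226)/3.3226 ÷ 1 = -4.17%.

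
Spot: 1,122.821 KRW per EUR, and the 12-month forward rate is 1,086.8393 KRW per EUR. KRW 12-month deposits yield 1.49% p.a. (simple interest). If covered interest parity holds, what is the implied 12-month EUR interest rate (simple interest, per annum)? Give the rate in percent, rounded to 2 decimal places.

T = 1 year.
By CIP, F/S equals the KRW-to-EUR growth ratio: 1086.8393/1122.821 = 0.9679542.
KRW growth factor: 1 + 0.0149×1 = 1.014900.
That pins the EUR growth at 1.048500.
(1.048500 − 1)/T = 0.048500, i.e. 4.85%.

4.85%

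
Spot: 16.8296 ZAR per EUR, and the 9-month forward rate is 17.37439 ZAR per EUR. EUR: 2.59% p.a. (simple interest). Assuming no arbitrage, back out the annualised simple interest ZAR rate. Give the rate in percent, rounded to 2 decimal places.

T = 9/12 years.
By CIP, F/S equals the ZAR-to-EUR growth ratio: 17.37439/16.8296 = 1.0323709.
The EUR side grows by 1 + 0.0259×9/12 = 1.019425.
Hence g_ZAR = 1.0524247.
(1.0524247 − 1)/T = 0.069900, i.e. 6.99%.

6.99%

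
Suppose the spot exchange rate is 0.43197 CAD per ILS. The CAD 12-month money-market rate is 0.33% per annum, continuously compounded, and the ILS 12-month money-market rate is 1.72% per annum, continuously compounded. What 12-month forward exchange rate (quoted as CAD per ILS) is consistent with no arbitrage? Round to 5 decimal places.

T = 1 year.
CAD growth factor: e^(0.0033×1) = 1.0033055.
ILS growth factor: e^(0.0172×1) = 1.0173488.
So F = 0.43197 × 1.0033055 / 1.0173488 = 0.4260072 (CAD/ILS).

0.42601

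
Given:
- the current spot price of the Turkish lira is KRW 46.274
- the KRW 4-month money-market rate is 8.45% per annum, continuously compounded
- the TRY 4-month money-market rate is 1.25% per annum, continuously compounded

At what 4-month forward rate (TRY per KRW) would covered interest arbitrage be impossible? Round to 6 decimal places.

0.021098

T = 4/12 years.
KRW accumulates by e^(0.0845×4/12) = 1.0285671.
TRY growth factor: e^(0.0125×4/12) = 1.0041754.
Forward (KRW per TRY) = 46.274 × 1.0285671 / 1.0041754 = 47.39801.
Quoted the other way: 1/47.39801 = 0.021098 TRY per KRW.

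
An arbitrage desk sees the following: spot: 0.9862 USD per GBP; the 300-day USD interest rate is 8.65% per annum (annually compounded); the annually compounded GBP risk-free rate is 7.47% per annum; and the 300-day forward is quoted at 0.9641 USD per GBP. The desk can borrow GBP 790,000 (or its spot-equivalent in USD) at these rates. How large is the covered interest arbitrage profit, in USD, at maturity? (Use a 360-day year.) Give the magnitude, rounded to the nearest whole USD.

T = 300/360 years.
Keep in GBP, deliver into the forward: 790,000·1.06187332·0.9641 = USD 808,764.13.
Swap to USD now, deposit: 790,000·0.9862·1.07158043 = USD 834,866.17.
The quoted forward undervalues GBP, so borrow GBP, convert to USD at spot, deposit the USD at 8.65%, and buy GBP forward at 0.9641 to cover the loan.
The gap between the two covered legs is USD 26,102.

USD 26,102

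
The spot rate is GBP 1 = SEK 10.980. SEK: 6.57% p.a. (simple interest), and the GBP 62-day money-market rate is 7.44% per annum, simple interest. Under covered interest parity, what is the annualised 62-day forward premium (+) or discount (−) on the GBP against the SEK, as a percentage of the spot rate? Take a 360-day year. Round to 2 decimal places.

T = 62/360 years.
No-arbitrage forward: 10.98 × 1.011315 / 1.0128133 = 10.963757 SEK/GBP.
Annualised premium = (F − S)/S × (1/T) = (10.963757 − 10.98)/10.98 ÷ (62/360) = -0.86%.

-0.86%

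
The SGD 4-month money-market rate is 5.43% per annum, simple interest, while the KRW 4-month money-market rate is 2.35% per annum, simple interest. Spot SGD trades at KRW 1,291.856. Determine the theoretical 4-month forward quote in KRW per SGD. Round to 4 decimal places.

1278.8287

T = 4/12 years.
Growth of 1 KRW over T: 1 + 0.0235×4/12 = 1.0078333333.
SGD growth factor: 1 + 0.0543×4/12 = 1.018100.
So F = 1291.856 × 1.0078333333 / 1.018100 = 1278.828738 (KRW/SGD).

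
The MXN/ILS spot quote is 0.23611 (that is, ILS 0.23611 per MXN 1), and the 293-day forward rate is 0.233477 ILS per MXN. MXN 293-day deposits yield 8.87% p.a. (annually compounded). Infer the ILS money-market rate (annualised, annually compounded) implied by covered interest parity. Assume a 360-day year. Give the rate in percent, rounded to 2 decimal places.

T = 293/360 years.
F/S = 0.233477/0.23611 = 0.9888484 = (growth of ILS) / (growth of MXN).
The MXN side grows by (1 + 0.0887)^(293/360) = 1.071616.
Hence g_ILS = 1.0596658.
r = 1.0596658^(360/293) − 1 = 0.073802 → 7.38%.

7.38%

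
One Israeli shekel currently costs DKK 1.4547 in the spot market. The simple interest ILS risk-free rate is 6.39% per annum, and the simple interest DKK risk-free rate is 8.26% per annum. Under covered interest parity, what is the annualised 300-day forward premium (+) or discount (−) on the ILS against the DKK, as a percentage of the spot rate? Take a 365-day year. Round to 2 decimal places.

+1.78%

T = 300/365 years.
F = S · g_DKK/g_ILS = 1.4547 × 1.0678904/1.0525205 = 1.4759429.
Annualised premium = (F − S)/S × (1/T) = (1.4759429 − 1.4547)/1.4547 ÷ (300/365) = 1.78%.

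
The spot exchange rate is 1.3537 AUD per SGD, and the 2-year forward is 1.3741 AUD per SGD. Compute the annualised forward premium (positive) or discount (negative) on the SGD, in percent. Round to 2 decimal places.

+0.75%

T = 2 years.
SGD trades forward at +1.50698% vs spot over the period.
×(1/T) gives 0.75% p.a.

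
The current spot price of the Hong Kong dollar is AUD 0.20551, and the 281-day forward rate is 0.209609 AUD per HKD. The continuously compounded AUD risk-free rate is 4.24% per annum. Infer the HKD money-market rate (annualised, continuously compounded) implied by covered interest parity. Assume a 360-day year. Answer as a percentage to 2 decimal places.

T = 281/360 years.
F/S = 0.209609/0.20551 = 1.0199455 = (growth of AUD) / (growth of HKD).
The AUD side grows by e^(0.0424×281/360) = 1.0336493.
So the HKD growth factor = 1.0134358.
Take logs: ln 1.0134358 / (281/360) = 0.017099, so 1.71%.

1.71%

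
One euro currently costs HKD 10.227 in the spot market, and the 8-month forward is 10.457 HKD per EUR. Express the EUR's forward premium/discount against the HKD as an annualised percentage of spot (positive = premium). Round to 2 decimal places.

+3.37%

T = 8/12 years.
(F − S)/S = (10.457 − 10.227)/10.227 = 0.0224895.
Per annum: 0.0224895 / (8/12) = 0.033734 = 3.37%.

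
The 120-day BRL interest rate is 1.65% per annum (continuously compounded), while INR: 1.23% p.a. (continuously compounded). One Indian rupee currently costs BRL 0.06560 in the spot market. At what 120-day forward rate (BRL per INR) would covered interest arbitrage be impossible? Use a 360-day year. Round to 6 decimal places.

T = 120/360 years.
BRL accumulates by e^(0.0165×120/360) = 1.0055152.
INR growth factor: e^(0.0123×120/360) = 1.0041084.
So F = 0.0656 × 1.0055152 / 1.0041084 = 0.06569191 (BRL/INR).

0.065692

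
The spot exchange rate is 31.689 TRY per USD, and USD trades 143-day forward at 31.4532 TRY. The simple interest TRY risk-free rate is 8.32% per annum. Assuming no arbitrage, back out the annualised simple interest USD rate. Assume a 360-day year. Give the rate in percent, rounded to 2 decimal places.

10.27%

T = 143/360 years.
By CIP, F/S equals the TRY-to-USD growth ratio: 31.4532/31.689 = 0.9925589.
The TRY side grows by 1 + 0.0832×143/360 = 1.0330489.
So the USD growth factor = 1.0407935.
r = (1.0407935 − 1)/(143/360) = 0.102697 → 10.27%.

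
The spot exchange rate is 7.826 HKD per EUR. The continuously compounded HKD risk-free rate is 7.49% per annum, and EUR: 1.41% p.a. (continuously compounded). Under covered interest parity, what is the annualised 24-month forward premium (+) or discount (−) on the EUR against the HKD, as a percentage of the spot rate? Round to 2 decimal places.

+6.47%

T = 2 years.
F = S · g_HKD/g_EUR = 7.826 × 1.1616019/1.0286014 = 8.837920.
Annualised premium = (F − S)/S × (1/T) = (8.837920 − 7.826)/7.826 ÷ 2 = 6.47%.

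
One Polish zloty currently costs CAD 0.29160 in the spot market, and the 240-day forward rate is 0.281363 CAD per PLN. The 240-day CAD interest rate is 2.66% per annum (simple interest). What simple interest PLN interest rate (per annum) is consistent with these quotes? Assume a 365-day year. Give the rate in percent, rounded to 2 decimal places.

8.29%

T = 240/365 years.
F/S = 0.281363/0.2916 = 0.9648937 = (growth of CAD) / (growth of PLN).
The CAD side grows by 1 + 0.0266×240/365 = 1.0174904.
So the PLN growth factor = 1.0545104.
r = (1.0545104 − 1)/(240/365) = 0.082901 → 8.29%.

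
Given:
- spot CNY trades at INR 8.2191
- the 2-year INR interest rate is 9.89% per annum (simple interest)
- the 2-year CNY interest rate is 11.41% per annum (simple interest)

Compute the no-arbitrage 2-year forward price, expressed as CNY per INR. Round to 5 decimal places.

T = 2 years.
INR growth factor: 1 + 0.0989×2 = 1.197800.
Growth of 1 CNY over T: 1 + 0.1141×2 = 1.228200.
So F = 8.2191 × 1.197800 / 1.228200 = 8.015664 (INR/CNY).
Invert for CNY per INR: 1 / 8.015664 = 0.12476.

0.12476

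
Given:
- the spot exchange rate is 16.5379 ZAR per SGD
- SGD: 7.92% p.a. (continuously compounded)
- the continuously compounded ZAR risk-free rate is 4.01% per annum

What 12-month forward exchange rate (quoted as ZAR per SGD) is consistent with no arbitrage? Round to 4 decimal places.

T = 1 year.
Growth of 1 ZAR over T: e^(0.0401×1) = 1.04091486.
SGD accumulates by e^(0.0792×1) = 1.08242078.
So F = 16.5379 × 1.04091486 / 1.08242078 = 15.903747 (ZAR/SGD).

15.9037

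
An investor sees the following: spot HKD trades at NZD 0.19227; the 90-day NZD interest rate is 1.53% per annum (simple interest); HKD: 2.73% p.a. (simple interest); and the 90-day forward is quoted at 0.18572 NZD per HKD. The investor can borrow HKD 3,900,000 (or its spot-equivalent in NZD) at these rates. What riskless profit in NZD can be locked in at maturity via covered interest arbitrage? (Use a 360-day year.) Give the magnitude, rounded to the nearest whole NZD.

NZD 23,470

T = 90/360 years.
Keep in HKD, deliver into the forward: 3,900,000·1.006825·0.18572 = NZD 729,251.40.
Swap to NZD now, deposit: 3,900,000·0.19227·1.003825 = NZD 752,721.19.
The quoted forward undervalues HKD, so borrow HKD, convert to NZD at spot, deposit the NZD at 1.53%, and buy HKD forward at 0.18572 to cover the loan.
The gap between the two covered legs is NZD 23,470.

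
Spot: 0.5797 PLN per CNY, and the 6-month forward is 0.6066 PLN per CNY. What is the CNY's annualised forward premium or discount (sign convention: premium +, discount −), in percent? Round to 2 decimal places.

T = 6/12 years.
Period premium: (0.6066 − 0.5797)/0.5797 = 0.0464033.
Annualise by dividing by T: 0.0464033 / (6/12) = 0.092807 → 9.28%.

+9.28%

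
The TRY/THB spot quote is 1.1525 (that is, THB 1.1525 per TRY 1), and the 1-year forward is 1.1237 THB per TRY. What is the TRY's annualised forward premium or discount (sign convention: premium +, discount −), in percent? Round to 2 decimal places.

T = 1 year.
(F − S)/S = (1.1237 − 1.1525)/1.1525 = -0.0249892.
Annualise by dividing by T: -0.0249892 / 1 = -0.024989 → -2.50%.

-2.50%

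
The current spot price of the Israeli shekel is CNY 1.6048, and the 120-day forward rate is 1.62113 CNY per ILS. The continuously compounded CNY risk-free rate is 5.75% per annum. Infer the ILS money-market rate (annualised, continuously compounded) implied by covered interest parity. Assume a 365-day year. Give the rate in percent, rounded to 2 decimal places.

2.67%

T = 120/365 years.
By CIP, F/S equals the CNY-to-ILS growth ratio: 1.62113/1.6048 = 1.0101757.
CNY growth factor: e^(0.0575×120/365) = 1.0190839.
So the ILS growth factor = 1.0088185.
r = ln(1.0088185)/(120/365) = 0.026705 → 2.67%.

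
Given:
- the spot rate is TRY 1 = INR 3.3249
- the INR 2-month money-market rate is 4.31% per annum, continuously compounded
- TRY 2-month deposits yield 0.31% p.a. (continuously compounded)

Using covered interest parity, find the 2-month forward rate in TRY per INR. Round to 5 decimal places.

T = 2/12 years.
INR accumulates by e^(0.0431×2/12) = 1.0072092.
TRY growth factor: e^(0.0031×2/12) = 1.0005168.
So F = 3.3249 × 1.0072092 / 1.0005168 = 3.347140 (INR/TRY).
Quoted the other way: 1/3.347140 = 0.29876 TRY per INR.

0.29876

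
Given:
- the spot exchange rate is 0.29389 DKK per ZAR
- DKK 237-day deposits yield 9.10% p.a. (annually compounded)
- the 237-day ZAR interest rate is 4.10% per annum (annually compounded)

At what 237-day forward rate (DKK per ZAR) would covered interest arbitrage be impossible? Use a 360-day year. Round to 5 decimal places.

T = 237/360 years.
DKK accumulates by (1 + 0.0910)^(237/360) = 1.059013.
ZAR accumulates by (1 + 0.0410)^(237/360) = 1.026806.
CIP: F = S · (grow DKK)/(grow ZAR) = 0.29389 × 1.059013/1.026806 = 0.3031082 DKK per ZAR.

0.30311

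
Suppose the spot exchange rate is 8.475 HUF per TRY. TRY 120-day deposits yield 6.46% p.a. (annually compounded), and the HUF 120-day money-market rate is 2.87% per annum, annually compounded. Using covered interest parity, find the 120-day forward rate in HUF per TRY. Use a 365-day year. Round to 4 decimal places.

T = 120/365 years.
HUF growth factor: (1 + 0.0287)^(120/365) = 1.0093462.
TRY accumulates by (1 + 0.0646)^(120/365) = 1.0207938.
So F = 8.475 × 1.0093462 / 1.0207938 = 8.379958 (HUF/TRY).

8.3800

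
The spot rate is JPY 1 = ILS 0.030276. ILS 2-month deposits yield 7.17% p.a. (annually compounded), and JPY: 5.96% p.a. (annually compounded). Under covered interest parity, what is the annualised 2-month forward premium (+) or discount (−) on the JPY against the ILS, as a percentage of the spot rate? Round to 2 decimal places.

T = 2/12 years.
CIP forward (ILS per JPY) = 0.030276 × 1.0116079/1.0096953 = 0.030333350.
Annualised premium = (F − S)/S × (1/T) = (0.030333350 − 0.030276)/0.030276 ÷ (2/12) = 1.14%.

+1.14%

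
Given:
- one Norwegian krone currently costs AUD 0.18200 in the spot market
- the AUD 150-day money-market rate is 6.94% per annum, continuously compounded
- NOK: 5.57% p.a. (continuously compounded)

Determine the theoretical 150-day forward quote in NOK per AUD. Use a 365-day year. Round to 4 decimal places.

T = 150/365 years.
AUD accumulates by e^(0.0694×150/365) = 1.0289312.
NOK accumulates by e^(0.0557×150/365) = 1.0231544.
CIP: F = S · (grow AUD)/(grow NOK) = 0.182 × 1.0289312/1.0231544 = 0.1830276 AUD per NOK.
Quoted the other way: 1/0.1830276 = 5.4637 NOK per AUD.

5.4637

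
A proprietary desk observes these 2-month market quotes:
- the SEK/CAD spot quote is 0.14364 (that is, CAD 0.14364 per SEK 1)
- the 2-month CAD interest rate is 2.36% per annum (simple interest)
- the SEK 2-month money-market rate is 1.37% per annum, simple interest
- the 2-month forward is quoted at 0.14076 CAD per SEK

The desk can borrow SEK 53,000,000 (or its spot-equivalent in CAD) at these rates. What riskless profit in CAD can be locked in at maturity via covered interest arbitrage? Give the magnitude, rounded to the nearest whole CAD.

T = 2/12 years.
Keep in SEK, deliver into the forward: 53,000,000·1.002283333·0.14076 = CAD 7,477,314.30.
Swap to CAD now, deposit: 53,000,000·0.14364·1.003933333 = CAD 7,642,864.15.
The quoted forward undervalues SEK, so borrow SEK, convert to CAD at spot, deposit the CAD at 2.36%, and buy SEK forward at 0.14076 to cover the loan.
Arbitrage profit = |7,477,314.30 − 7,642,864.15| = CAD 165,550.

CAD 165,550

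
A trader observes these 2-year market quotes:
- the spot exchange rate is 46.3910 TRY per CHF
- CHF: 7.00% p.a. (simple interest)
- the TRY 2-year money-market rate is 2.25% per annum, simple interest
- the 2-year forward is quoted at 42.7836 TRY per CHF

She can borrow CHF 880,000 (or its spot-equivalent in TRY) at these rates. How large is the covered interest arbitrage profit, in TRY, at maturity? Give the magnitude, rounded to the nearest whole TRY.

T = 2 years.
Keep in CHF, deliver into the forward: 880,000·1.140000·42.7836 = TRY 42,920,507.52.
Swap to TRY now, deposit: 880,000·46.3910·1.045000 = TRY 42,661,163.60.
The quoted forward overvalues CHF, so borrow TRY, buy CHF at spot, deposit the CHF at 7.00%, and sell the proceeds forward at 42.7836.
Arbitrage profit = |42,920,507.52 − 42,661,163.60| = TRY 259,344.

TRY 259,344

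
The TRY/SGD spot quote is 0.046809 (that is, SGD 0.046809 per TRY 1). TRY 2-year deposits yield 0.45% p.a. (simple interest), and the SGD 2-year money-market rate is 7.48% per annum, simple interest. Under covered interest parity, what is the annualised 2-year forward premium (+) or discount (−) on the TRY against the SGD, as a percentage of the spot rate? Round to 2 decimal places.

T = 2 years.
CIP forward (SGD per TRY) = 0.046809 × 1.149600/1.009000 = 0.053331642.
Annualised premium = (F − S)/S × (1/T) = (0.053331642 − 0.046809)/0.046809 ÷ 2 = 6.97%.

+6.97%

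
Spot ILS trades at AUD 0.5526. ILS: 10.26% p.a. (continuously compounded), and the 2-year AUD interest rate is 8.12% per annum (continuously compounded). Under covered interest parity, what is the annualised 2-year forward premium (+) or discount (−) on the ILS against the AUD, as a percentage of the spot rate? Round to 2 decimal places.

T = 2 years.
F = S · g_AUD/g_ILS = 0.5526 × 1.1763307/1.2277706 = 0.5294477.
Annualised premium = (F − S)/S × (1/T) = (0.5294477 − 0.5526)/0.5526 ÷ 2 = -2.09%.

-2.09%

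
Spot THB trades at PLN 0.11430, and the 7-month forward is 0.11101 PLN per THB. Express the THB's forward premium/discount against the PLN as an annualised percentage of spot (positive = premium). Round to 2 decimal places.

-4.93%

T = 7/12 years.
(F − S)/S = (0.11101 − 0.1143)/0.1143 = -0.0287839.
×(1/T) gives -4.93% p.a.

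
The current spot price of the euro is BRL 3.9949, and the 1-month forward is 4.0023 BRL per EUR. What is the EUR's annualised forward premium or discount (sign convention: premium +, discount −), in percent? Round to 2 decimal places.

+2.22%

T = 1/12 years.
(F − S)/S = (4.0023 − 3.9949)/3.9949 = 0.0018524.
×(1/T) gives 2.22% p.a.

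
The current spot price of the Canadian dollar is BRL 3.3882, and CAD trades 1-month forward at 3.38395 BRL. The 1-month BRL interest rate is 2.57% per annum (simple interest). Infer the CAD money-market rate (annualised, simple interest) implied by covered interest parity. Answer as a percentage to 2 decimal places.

T = 1/12 years.
F/S = 3.38395/3.3882 = 0.9987456 = (growth of BRL) / (growth of CAD).
BRL growth factor: 1 + 0.0257×1/12 = 1.0021417.
So the CAD growth factor = 1.0034004.
(1.0034004 − 1)/T = 0.040805, i.e. 4.08%.

4.08%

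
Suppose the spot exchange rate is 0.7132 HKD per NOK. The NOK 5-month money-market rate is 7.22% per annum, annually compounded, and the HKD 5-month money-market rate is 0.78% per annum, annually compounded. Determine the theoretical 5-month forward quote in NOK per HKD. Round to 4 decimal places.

1.4388

T = 5/12 years.
HKD growth factor: (1 + 0.0078)^(5/12) = 1.0032426.
Growth of 1 NOK over T: (1 + 0.0722)^(5/12) = 1.0294729.
CIP: F = S · (grow HKD)/(grow NOK) = 0.7132 × 1.0032426/1.0294729 = 0.6950281 HKD per NOK.
Quoted the other way: 1/0.6950281 = 1.4388 NOK per HKD.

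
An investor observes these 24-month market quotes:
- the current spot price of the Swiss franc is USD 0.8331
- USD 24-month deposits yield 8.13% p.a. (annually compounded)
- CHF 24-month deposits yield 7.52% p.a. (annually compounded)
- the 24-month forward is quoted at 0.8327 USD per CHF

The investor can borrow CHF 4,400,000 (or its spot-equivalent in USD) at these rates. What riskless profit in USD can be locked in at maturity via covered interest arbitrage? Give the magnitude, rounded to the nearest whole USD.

T = 2 years.
Route A — deposit CHF, sell forward: 4,400,000 × 1.15605504 × 0.8327 = USD 4,235,646.94.
Route B — convert at spot, deposit USD: 4,400,000 × 0.8331 × 1.16920969 = USD 4,285,901.81.
The quoted forward undervalues CHF, so borrow CHF, convert to USD at spot, deposit the USD at 8.13%, and buy CHF forward at 0.8327 to cover the loan.
Profit = 4,285,901.81 − 4,235,646.94 = USD 50,255.

USD 50,255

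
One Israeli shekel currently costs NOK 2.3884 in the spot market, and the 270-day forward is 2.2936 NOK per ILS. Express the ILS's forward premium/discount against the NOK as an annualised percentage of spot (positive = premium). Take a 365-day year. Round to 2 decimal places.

T = 270/365 years.
(F − S)/S = (2.2936 − 2.3884)/2.3884 = -0.0396918.
×(1/T) gives -5.37% p.a.

-5.37%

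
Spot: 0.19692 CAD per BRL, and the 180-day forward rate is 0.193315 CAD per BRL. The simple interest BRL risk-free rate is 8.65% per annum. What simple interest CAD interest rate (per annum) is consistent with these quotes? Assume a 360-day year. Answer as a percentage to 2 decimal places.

4.83%

T = 180/360 years.
F/S = 0.193315/0.19692 = 0.9816931 = (growth of CAD) / (growth of BRL).
The BRL side grows by 1 + 0.0865×180/360 = 1.043250.
That pins the CAD growth at 1.0241513.
r = (1.0241513 − 1)/(180/360) = 0.048303 → 4.83%.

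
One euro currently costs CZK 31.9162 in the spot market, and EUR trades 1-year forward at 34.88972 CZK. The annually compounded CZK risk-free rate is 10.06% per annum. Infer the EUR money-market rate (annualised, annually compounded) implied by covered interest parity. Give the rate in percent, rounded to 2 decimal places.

T = 1 year.
CIP gives F = S · g_CZK/g_EUR, so g_CZK/g_EUR = 34.88972/31.9162 = 1.0931665.
The CZK side grows by (1 + 0.1006)^1 = 1.100600.
That pins the EUR growth at 1.006800.
Annualise: 1.006800^(1/1) − 1 = 0.006800 = 0.68%.

0.68%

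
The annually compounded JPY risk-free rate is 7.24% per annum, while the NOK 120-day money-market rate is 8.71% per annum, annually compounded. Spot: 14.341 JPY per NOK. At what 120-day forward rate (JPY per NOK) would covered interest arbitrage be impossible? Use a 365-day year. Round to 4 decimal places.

14.2770

T = 120/365 years.
JPY growth factor: (1 + 0.0724)^(120/365) = 1.02324662.
NOK growth factor: (1 + 0.0871)^(120/365) = 1.02783693.
So F = 14.341 × 1.02324662 / 1.02783693 = 14.276953 (JPY/NOK).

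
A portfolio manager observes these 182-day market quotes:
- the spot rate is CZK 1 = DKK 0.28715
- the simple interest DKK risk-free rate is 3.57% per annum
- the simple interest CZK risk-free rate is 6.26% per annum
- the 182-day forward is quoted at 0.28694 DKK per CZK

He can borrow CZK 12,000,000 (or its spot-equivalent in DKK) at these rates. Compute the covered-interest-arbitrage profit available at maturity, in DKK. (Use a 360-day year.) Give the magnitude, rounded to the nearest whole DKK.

DKK 44,261

T = 182/360 years.
Keep in CZK, deliver into the forward: 12,000,000·1.031647778·0.28694 = DKK 3,552,252.16.
Swap to DKK now, deposit: 12,000,000·0.28715·1.018048333 = DKK 3,507,990.95.
The quoted forward overvalues CZK, so borrow DKK, buy CZK at spot, deposit the CZK at 6.26%, and sell the proceeds forward at 0.28694.
Profit = 3,552,252.16 − 3,507,990.95 = DKK 44,261.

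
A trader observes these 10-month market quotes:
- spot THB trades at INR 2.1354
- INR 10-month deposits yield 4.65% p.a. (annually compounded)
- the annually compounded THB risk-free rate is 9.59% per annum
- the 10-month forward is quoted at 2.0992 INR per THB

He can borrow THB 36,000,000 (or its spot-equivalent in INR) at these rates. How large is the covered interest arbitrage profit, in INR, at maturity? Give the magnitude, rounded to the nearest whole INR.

T = 10/12 years.
Invest the THB and cover forward: 36,000,000 × 1.0793006512 × 2.0992 = INR 81,564,045.37.
Convert at spot and invest in INR: 36,000,000 × 2.1354 × 1.0386024926 = INR 79,841,943.46.
The quoted forward overvalues THB, so borrow INR, buy THB at spot, deposit the THB at 9.59%, and sell the proceeds forward at 2.0992.
Arbitrage profit = |81,564,045.37 − 79,841,943.46| = INR 1,722,102.

INR 1,722,102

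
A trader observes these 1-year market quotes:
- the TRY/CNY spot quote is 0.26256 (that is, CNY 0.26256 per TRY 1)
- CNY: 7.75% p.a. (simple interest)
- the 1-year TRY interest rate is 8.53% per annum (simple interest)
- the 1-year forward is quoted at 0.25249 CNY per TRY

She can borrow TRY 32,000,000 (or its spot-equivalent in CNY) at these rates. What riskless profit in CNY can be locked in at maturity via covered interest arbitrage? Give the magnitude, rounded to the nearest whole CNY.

T = 1 year.
Invest the TRY and cover forward: 32,000,000 × 1.085300 × 0.25249 = CNY 8,768,876.70.
Convert at spot and invest in CNY: 32,000,000 × 0.26256 × 1.077500 = CNY 9,053,068.80.
The quoted forward undervalues TRY, so borrow TRY, convert to CNY at spot, deposit the CNY at 7.75%, and buy TRY forward at 0.25249 to cover the loan.
Profit = 9,053,068.80 − 8,768,876.70 = CNY 284,192.

CNY 284,192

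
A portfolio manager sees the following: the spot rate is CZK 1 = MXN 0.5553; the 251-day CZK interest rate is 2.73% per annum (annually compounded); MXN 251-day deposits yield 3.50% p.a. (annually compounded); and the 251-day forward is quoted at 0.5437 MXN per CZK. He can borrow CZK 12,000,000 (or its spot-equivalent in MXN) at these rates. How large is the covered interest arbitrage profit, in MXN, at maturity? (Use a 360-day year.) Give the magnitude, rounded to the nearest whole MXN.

MXN 177,282

T = 251/360 years.
Route A — deposit CZK, sell forward: 12,000,000 × 1.018956418 × 0.5437 = MXN 6,648,079.25.
Route B — convert at spot, deposit MXN: 12,000,000 × 0.5553 × 1.024275403 = MXN 6,825,361.58.
The quoted forward undervalues CZK, so borrow CZK, convert to MXN at spot, deposit the MXN at 3.50%, and buy CZK forward at 0.5437 to cover the loan.
Arbitrage profit = |6,648,079.25 − 6,825,361.58| = MXN 177,282.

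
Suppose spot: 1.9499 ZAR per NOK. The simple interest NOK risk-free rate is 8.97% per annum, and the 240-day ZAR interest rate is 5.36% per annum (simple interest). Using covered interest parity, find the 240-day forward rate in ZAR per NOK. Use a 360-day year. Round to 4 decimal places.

1.9056

T = 240/360 years.
Growth of 1 ZAR over T: 1 + 0.0536×240/360 = 1.0357333.
NOK accumulates by 1 + 0.0897×240/360 = 1.059800.
So F = 1.9499 × 1.0357333 / 1.059800 = 1.905620 (ZAR/NOK).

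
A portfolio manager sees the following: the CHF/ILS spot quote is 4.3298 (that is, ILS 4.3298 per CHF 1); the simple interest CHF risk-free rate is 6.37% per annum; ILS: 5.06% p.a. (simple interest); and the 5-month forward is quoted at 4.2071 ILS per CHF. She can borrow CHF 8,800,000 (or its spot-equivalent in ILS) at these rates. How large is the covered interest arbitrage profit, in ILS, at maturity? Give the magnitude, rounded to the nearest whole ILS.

ILS 900,444

T = 5/12 years.
Route A — deposit CHF, sell forward: 8,800,000 × 1.0265416667 × 4.2071 = ILS 38,005,118.32.
Route B — convert at spot, deposit ILS: 8,800,000 × 4.3298 × 1.0210833333 = ILS 38,905,562.23.
The quoted forward undervalues CHF, so borrow CHF, convert to ILS at spot, deposit the ILS at 5.06%, and buy CHF forward at 4.2071 to cover the loan.
Arbitrage profit = |38,005,118.32 − 38,905,562.23| = ILS 900,444.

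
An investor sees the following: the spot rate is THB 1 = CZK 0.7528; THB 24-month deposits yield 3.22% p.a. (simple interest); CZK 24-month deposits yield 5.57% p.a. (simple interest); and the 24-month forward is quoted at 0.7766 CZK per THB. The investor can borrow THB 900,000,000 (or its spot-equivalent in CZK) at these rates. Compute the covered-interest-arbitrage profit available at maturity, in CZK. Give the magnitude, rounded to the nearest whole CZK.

T = 2 years.
Keep in THB, deliver into the forward: 900,000,000·1.064400·0.7766 = CZK 743,951,736.00.
Swap to CZK now, deposit: 900,000,000·0.7528·1.111400 = CZK 752,995,728.00.
The quoted forward undervalues THB, so borrow THB, convert to CZK at spot, deposit the CZK at 5.57%, and buy THB forward at 0.7766 to cover the loan.
The gap between the two covered legs is CZK 9,043,992.

CZK 9,043,992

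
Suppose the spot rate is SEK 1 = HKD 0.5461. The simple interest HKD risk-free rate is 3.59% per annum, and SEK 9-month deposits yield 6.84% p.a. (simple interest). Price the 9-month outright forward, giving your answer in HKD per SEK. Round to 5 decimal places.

T = 9/12 years.
Growth of 1 HKD over T: 1 + 0.0359×9/12 = 1.026925.
Growth of 1 SEK over T: 1 + 0.0684×9/12 = 1.051300.
So F = 0.5461 × 1.026925 / 1.051300 = 0.5334384 (HKD/SEK).

0.53344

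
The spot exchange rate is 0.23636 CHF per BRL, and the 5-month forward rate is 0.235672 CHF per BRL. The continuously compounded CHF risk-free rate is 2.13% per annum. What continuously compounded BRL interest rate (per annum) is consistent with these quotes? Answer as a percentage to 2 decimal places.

2.83%

T = 5/12 years.
CIP gives F = S · g_CHF/g_BRL, so g_CHF/g_BRL = 0.235672/0.23636 = 0.9970892.
The CHF side grows by e^(0.0213×5/12) = 1.0089145.
That pins the BRL growth at 1.0118598.
r = ln(1.0118598)/(5/12) = 0.028296 → 2.83%.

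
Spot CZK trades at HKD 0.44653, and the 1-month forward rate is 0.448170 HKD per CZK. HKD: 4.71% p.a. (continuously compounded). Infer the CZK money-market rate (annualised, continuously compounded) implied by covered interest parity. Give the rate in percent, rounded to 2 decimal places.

0.31%

T = 1/12 years.
CIP gives F = S · g_HKD/g_CZK, so g_HKD/g_CZK = 0.44817/0.44653 = 1.0036728.
The HKD side grows by e^(0.0471×1/12) = 1.0039327.
So the CZK growth factor = 1.0002589.
Take logs: ln 1.0002589 / (1/12) = 0.003106, so 0.31%.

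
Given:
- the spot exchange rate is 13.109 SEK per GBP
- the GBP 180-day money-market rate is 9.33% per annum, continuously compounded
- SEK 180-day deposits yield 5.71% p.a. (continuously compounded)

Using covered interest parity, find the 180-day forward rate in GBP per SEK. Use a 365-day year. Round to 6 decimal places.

T = 180/365 years.
Growth of 1 SEK over T: e^(0.0571×180/365) = 1.0285591.
GBP growth factor: e^(0.0933×180/365) = 1.0470859.
CIP: F = S · (grow SEK)/(grow GBP) = 13.109 × 1.0285591/1.0470859 = 12.87705 SEK per GBP.
Invert for GBP per SEK: 1 / 12.87705 = 0.077658.

0.077658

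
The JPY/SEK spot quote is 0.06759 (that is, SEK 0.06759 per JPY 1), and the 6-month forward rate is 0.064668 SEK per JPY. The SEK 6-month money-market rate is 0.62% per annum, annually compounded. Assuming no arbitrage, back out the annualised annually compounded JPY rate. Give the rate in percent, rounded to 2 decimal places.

T = 6/12 years.
CIP gives F = S · g_SEK/g_JPY, so g_SEK/g_JPY = 0.064668/0.06759 = 0.9567688.
The SEK side grows by (1 + 0.0062)^(6/12) = 1.0030952.
That pins the JPY growth at 1.0484196.
r = 1.0484196^(12/6) − 1 = 0.099184 → 9.92%.

9.92%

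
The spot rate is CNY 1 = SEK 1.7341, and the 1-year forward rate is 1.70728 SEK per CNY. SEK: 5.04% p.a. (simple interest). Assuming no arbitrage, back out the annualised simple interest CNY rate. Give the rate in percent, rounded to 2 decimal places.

6.69%

T = 1 year.
By CIP, F/S equals the SEK-to-CNY growth ratio: 1.70728/1.7341 = 0.9845338.
The SEK side grows by 1 + 0.0504×1 = 1.050400.
Hence g_CNY = 1.0669009.
(1.0669009 − 1)/T = 0.066901, i.e. 6.69%.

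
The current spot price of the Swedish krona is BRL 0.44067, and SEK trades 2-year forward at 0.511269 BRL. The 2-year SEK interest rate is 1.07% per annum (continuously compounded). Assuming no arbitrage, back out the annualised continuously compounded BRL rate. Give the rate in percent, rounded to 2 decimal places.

8.50%

T = 2 years.
By CIP, F/S equals the BRL-to-SEK growth ratio: 0.511269/0.44067 = 1.1602083.
The SEK side grows by e^(0.0107×2) = 1.0216306.
That pins the BRL growth at 1.1853043.
r = ln(1.1853043)/2 = 0.085000 → 8.50%.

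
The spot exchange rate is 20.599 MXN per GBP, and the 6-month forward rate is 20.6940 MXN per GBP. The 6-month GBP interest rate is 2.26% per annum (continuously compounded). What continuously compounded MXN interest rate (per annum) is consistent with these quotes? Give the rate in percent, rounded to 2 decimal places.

3.18%

T = 6/12 years.
CIP gives F = S · g_MXN/g_GBP, so g_MXN/g_GBP = 20.694/20.599 = 1.0046119.
GBP growth factor: e^(0.0226×6/12) = 1.0113641.
So the MXN growth factor = 1.0160284.
Take logs: ln 1.0160284 / (6/12) = 0.031803, so 3.18%.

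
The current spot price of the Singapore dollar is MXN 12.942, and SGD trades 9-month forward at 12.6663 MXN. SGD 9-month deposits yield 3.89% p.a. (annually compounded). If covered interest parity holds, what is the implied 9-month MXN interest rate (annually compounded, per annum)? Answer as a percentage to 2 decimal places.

T = 9/12 years.
F/S = 12.6663/12.942 = 0.9786973 = (growth of MXN) / (growth of SGD).
The SGD side grows by (1 + 0.0389)^(9/12) = 1.0290354.
Hence g_MXN = 1.0071142.
Annualise: 1.0071142^(12/9) − 1 = 0.009497 = 0.95%.

0.95%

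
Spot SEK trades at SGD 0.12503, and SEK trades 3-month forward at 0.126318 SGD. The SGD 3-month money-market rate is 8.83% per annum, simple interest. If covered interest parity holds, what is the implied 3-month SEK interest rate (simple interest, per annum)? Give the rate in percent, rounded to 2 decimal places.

T = 3/12 years.
By CIP, F/S equals the SGD-to-SEK growth ratio: 0.126318/0.12503 = 1.0103015.
The SGD side grows by 1 + 0.0883×3/12 = 1.022075.
That pins the SEK growth at 1.0116535.
(1.0116535 − 1)/T = 0.046614, i.e. 4.66%.

4.66%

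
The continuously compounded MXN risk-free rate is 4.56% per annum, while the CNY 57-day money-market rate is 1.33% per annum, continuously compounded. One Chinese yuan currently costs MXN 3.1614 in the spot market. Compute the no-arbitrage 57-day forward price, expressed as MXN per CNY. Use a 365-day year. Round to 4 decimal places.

3.1774

T = 57/365 years.
Growth of 1 MXN over T: e^(0.0456×57/365) = 1.0071465.
CNY growth factor: e^(0.0133×57/365) = 1.0020791.
So F = 3.1614 × 1.0071465 / 1.0020791 = 3.177387 (MXN/CNY).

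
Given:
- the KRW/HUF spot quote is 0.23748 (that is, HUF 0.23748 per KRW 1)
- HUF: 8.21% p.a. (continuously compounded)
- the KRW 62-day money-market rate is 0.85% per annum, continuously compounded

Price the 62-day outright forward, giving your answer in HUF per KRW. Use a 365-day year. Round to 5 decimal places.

0.24047

T = 62/365 years.
HUF accumulates by e^(0.0821×62/365) = 1.0140434.
Growth of 1 KRW over T: e^(0.0085×62/365) = 1.0014449.
Forward (HUF per KRW) = 0.23748 × 1.0140434 / 1.0014449 = 0.2404676.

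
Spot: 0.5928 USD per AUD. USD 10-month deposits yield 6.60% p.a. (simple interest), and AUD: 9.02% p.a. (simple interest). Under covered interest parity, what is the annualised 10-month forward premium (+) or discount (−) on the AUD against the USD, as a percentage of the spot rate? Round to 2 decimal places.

T = 10/12 years.
No-arbitrage forward: 0.5928 × 1.055000 / 1.0751667 = 0.5816810 USD/AUD.
Annualised premium = (F − S)/S × (1/T) = (0.5816810 − 0.5928)/0.5928 ÷ (10/12) = -2.25%.

-2.25%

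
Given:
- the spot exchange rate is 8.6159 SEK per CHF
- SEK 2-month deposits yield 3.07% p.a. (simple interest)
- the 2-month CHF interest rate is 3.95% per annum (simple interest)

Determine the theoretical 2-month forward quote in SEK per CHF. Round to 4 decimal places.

T = 2/12 years.
Growth of 1 SEK over T: 1 + 0.0307×2/12 = 1.0051167.
Growth of 1 CHF over T: 1 + 0.0395×2/12 = 1.0065833.
Forward (SEK per CHF) = 8.6159 × 1.0051167 / 1.0065833 = 8.603347.

8.6033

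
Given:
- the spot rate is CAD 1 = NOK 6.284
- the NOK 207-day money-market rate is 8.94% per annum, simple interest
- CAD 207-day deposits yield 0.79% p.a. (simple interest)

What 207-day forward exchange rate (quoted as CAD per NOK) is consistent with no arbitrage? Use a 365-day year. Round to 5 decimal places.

0.15213

T = 207/365 years.
NOK growth factor: 1 + 0.0894×207/365 = 1.0507008.
Growth of 1 CAD over T: 1 + 0.0079×207/365 = 1.0044803.
CIP: F = S · (grow NOK)/(grow CAD) = 6.284 × 1.0507008/1.0044803 = 6.573154 NOK per CAD.
Invert for CAD per NOK: 1 / 6.573154 = 0.15213.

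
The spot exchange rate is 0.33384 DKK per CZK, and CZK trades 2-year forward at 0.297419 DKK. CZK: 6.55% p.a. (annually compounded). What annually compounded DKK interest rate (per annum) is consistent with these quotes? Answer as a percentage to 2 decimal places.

T = 2 years.
By CIP, F/S equals the DKK-to-CZK growth ratio: 0.297419/0.33384 = 0.8909028.
CZK growth factor: (1 + 0.0655)^2 = 1.1352903.
Hence g_DKK = 1.0114333.
r = 1.0114333^(1/2) − 1 = 0.005700 → 0.57%.

0.57%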